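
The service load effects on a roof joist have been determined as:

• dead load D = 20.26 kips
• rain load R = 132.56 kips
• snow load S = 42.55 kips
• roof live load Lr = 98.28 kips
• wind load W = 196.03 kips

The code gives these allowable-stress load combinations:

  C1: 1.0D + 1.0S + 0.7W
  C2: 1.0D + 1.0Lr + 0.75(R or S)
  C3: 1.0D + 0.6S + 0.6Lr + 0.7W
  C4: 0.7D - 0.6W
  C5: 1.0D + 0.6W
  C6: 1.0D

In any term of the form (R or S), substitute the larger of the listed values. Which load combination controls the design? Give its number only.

(R or S) → R = 132.56 kips.
C1: 1.0(20.26) + 1.0(42.55) + 0.7(196.03) = 200.03
C2: 1.0(20.26) + 1.0(98.28) + 0.75(132.56) = 217.96
C3: 1.0(20.26) + 0.6(42.55) + 0.6(98.28) + 0.7(196.03) = 241.98
C4: 0.7(20.26) - 0.6(196.03) = -103.44
C5: 1.0(20.26) + 0.6(196.03) = 137.88
C6: 1.0(20.26) = 20.26
The largest value is 241.98 kips from combination 3.

Combination 3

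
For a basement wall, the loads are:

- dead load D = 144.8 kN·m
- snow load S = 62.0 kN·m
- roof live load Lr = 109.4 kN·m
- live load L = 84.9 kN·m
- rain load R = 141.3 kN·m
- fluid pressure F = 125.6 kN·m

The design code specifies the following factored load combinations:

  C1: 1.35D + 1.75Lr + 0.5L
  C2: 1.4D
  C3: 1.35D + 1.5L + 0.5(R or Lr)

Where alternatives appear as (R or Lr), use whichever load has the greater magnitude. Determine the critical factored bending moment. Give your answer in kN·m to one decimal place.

429.4 kN·m

(R or Lr) → R = 141.3 kN·m.
C1: 1.35(144.8) + 1.75(109.4) + 0.5(84.9) = 429.4
C2: 1.4(144.8) = 202.7
C3: 1.35(144.8) + 1.5(84.9) + 0.5(141.3) = 393.5
Maximum is from combination 1.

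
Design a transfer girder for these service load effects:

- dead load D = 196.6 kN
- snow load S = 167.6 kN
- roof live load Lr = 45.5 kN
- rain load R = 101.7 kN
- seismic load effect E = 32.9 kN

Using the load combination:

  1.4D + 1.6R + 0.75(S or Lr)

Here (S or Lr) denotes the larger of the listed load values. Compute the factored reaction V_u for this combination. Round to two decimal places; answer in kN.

563.66 kN

(S or Lr) → S = 167.6 kN.
1.4(196.6) + 1.6(101.7) + 0.75(167.6) = 275.24 + 162.72 + 125.70 = 563.66
V_u = 563.66 kN.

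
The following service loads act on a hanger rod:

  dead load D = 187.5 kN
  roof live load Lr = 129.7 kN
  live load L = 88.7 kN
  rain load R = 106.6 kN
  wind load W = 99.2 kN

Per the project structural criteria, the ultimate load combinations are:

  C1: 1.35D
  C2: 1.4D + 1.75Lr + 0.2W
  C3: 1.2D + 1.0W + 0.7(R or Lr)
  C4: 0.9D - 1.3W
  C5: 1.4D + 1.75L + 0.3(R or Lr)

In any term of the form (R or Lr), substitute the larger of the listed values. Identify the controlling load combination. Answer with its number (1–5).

(R or Lr) → Lr = 129.7 kN.
C1: 1.35(187.5) = 253.1
C2: 1.4(187.5) + 1.75(129.7) + 0.2(99.2) = 262.5 + 227.0 + 19.8 = 509.3
C3: 1.2(187.5) + 1.0(99.2) + 0.7(129.7) = 225.0 + 99.2 + 90.8 = 415.0
C4: 0.9(187.5) - 1.3(99.2) = 168.8 - 129.0 = 39.8
C5: 1.4(187.5) + 1.75(88.7) + 0.3(129.7) = 262.5 + 155.2 + 38.9 = 456.6
The largest value is 509.3 kN from combination 2.

Combination 2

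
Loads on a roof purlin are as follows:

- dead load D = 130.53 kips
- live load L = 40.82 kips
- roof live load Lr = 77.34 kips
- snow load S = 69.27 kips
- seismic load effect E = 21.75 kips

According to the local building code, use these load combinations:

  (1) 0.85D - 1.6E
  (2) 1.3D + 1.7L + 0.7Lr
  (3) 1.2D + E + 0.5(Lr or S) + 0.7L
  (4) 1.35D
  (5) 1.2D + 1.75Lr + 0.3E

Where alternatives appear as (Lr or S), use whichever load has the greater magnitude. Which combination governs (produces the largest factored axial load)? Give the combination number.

(Lr or S) → Lr = 77.34 kips.
(1) 0.85(130.53) - 1.6(21.75) = 110.95 - 34.80 = 76.15
(2) 1.3(130.53) + 1.7(40.82) + 0.7(77.34) = 169.69 + 69.39 + 54.14 = 293.22
(3) 1.2(130.53) + 1.0(21.75) + 0.5(77.34) + 0.7(40.82) = 156.64 + 21.75 + 38.67 + 28.57 = 245.63
(4) 1.35(130.53) = 176.22
(5) 1.2(130.53) + 1.75(77.34) + 0.3(21.75) = 298.51
The largest value is 298.51 kips from combination 5.

Combination 5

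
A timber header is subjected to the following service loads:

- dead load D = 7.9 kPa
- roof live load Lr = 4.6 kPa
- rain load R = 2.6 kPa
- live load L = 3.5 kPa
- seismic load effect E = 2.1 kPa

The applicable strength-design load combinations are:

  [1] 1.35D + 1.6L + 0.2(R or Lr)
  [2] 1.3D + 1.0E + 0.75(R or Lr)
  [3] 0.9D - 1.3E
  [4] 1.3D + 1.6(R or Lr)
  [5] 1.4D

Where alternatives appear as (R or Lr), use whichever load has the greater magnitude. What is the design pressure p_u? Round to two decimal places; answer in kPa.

(R or Lr) → Lr = 4.6 kPa.
[1] 1.35(7.9) + 1.6(3.5) + 0.2(4.6) = 17.19
[2] 1.3(7.9) + 1.0(2.1) + 0.75(4.6) = 15.82
[3] 0.9(7.9) - 1.3(2.1) = 4.38
[4] 1.3(7.9) + 1.6(4.6) = 17.63
[5] 1.4(7.9) = 11.06
The controlling combination is 4, giving 17.63 kPa.

17.63 kPa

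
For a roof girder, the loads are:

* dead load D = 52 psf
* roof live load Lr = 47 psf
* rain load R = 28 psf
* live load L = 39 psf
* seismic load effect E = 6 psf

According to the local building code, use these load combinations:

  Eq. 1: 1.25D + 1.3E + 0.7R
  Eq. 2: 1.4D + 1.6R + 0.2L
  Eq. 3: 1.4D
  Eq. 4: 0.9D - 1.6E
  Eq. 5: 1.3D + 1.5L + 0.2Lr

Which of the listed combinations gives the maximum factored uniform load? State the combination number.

Eq. 1: 1.25(52) + 1.3(6) + 0.7(28) = 65.00 + 7.80 + 19.60 = 92.40
Eq. 2: 1.4(52) + 1.6(28) + 0.2(39) = 72.80 + 44.80 + 7.80 = 125.40
Eq. 3: 1.4(52) = 72.80
Eq. 4: 0.9(52) - 1.6(6) = 46.80 - 9.60 = 37.20
Eq. 5: 1.3(52) + 1.5(39) + 0.2(47) = 67.60 + 58.50 + 9.40 = 135.50
The largest value is 135.50 psf from combination 5.

Combination 5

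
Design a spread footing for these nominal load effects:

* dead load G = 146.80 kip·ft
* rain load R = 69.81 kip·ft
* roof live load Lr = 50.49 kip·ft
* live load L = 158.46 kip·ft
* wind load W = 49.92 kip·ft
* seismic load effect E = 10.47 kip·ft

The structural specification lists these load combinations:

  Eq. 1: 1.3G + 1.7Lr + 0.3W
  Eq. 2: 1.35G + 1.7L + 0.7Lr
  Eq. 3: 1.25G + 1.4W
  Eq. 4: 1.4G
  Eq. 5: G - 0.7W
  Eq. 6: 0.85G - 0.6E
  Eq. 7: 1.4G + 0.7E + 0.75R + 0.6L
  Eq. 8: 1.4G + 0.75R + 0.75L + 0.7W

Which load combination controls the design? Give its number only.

Combination 2

Eq. 1: 1.3(146.80) + 1.7(50.49) + 0.3(49.92) = 291.65
Eq. 2: 1.35(146.80) + 1.7(158.46) + 0.7(50.49) = 502.91
Eq. 3: 1.25(146.80) + 1.4(49.92) = 253.39
Eq. 4: 1.4(146.80) = 205.52
Eq. 5: 1.0(146.80) - 0.7(49.92) = 111.86
Eq. 6: 0.85(146.80) - 0.6(10.47) = 118.50
Eq. 7: 1.4(146.80) + 0.7(10.47) + 0.75(69.81) + 0.6(158.46) = 360.28
Eq. 8: 1.4(146.80) + 0.75(69.81) + 0.75(158.46) + 0.7(49.92) = 411.67
The largest value is 502.91 kip·ft from combination 2.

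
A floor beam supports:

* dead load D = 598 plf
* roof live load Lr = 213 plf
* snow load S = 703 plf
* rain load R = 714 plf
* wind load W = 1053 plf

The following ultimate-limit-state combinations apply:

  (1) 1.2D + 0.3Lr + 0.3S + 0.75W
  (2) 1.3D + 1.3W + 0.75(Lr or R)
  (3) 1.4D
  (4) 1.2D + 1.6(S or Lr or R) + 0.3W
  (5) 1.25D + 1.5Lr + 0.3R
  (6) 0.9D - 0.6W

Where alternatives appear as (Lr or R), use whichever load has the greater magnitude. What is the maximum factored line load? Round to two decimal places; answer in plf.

2681.80 plf

(Lr or R) → R = 714 plf; (S or Lr or R) → R = 714 plf.
(1) 1.2(598) + 0.3(213) + 0.3(703) + 0.75(1053) = 717.60 + 63.90 + 210.90 + 789.75 = 1782.15
(2) 1.3(598) + 1.3(1053) + 0.75(714) = 777.40 + 1368.90 + 535.50 = 2681.80
(3) 1.4(598) = 837.20
(4) 1.2(598) + 1.6(714) + 0.3(1053) = 717.60 + 1142.40 + 315.90 = 2175.90
(5) 1.25(598) + 1.5(213) + 0.3(714) = 747.50 + 319.50 + 214.20 = 1281.20
(6) 0.9(598) - 0.6(1053) = 538.20 - 631.80 = -93.60
The controlling combination is 2, giving 2681.80 plf.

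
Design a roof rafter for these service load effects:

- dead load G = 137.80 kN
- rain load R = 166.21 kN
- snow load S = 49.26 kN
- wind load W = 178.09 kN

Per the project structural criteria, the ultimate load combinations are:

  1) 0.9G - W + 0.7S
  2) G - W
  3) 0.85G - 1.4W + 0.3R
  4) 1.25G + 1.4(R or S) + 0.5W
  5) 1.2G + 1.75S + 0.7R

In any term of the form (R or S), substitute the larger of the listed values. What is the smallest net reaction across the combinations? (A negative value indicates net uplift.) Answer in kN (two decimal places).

(R or S) → R = 166.21 kN.
1) 0.9(137.80) - 1.0(178.09) + 0.7(49.26) = -19.59
2) 1.0(137.80) - 1.0(178.09) = -40.29
3) 0.85(137.80) - 1.4(178.09) + 0.3(166.21) = -82.33
4) 1.25(137.80) + 1.4(166.21) + 0.5(178.09) = 493.99
5) 1.2(137.80) + 1.75(49.26) + 0.7(166.21) = 367.91
Combination 3 gives the minimum: -82.33 kN.

-82.33 kN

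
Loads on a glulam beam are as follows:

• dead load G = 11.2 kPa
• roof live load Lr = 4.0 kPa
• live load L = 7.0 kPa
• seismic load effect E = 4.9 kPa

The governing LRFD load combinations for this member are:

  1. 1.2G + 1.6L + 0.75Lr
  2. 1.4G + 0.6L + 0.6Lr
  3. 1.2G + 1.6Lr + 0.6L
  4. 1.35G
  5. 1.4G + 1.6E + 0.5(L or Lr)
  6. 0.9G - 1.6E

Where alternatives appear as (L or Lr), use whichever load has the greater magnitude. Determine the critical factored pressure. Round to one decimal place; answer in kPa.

(L or Lr) → L = 7.0 kPa.
1. 1.2(11.2) + 1.6(7.0) + 0.75(4.0) = 13.4 + 11.2 + 3.0 = 27.6
2. 1.4(11.2) + 0.6(7.0) + 0.6(4.0) = 15.7 + 4.2 + 2.4 = 22.3
3. 1.2(11.2) + 1.6(4.0) + 0.6(7.0) = 13.4 + 6.4 + 4.2 = 24.0
4. 1.35(11.2) = 15.1
5. 1.4(11.2) + 1.6(4.9) + 0.5(7.0) = 15.7 + 7.8 + 3.5 = 27.0
6. 0.9(11.2) - 1.6(4.9) = 2.2
Maximum is from combination 1.

27.6 kPa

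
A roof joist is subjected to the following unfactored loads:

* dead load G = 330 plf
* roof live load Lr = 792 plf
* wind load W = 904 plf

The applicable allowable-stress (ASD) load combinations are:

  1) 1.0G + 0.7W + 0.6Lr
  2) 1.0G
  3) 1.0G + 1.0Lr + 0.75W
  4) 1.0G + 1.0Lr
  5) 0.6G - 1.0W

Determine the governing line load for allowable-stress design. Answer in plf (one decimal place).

1) 1.0(330) + 0.7(904) + 0.6(792) = 330.0 + 632.8 + 475.2 = 1438.0
2) 1.0(330) = 330.0
3) 1.0(330) + 1.0(792) + 0.75(904) = 330.0 + 792.0 + 678.0 = 1800.0
4) 1.0(330) + 1.0(792) = 330.0 + 792.0 = 1122.0
5) 0.6(330) - 1.0(904) = 198.0 - 904.0 = -706.0
Combination 3 governs: w = 1800.0 plf.

1800.0 plf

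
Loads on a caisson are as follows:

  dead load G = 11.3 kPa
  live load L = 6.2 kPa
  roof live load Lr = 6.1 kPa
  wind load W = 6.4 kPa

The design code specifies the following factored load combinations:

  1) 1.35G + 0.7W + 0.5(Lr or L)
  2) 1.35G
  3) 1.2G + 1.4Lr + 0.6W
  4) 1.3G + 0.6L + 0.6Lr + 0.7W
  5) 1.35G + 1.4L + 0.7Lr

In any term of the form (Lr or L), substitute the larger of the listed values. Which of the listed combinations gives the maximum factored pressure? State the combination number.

(Lr or L) → L = 6.2 kPa.
1) 1.35(11.3) + 0.7(6.4) + 0.5(6.2) = 22.84
2) 1.35(11.3) = 15.26
3) 1.2(11.3) + 1.4(6.1) + 0.6(6.4) = 25.94
4) 1.3(11.3) + 0.6(6.2) + 0.6(6.1) + 0.7(6.4) = 26.55
5) 1.35(11.3) + 1.4(6.2) + 0.7(6.1) = 28.21
The largest value is 28.21 kPa from combination 5.

Combination 5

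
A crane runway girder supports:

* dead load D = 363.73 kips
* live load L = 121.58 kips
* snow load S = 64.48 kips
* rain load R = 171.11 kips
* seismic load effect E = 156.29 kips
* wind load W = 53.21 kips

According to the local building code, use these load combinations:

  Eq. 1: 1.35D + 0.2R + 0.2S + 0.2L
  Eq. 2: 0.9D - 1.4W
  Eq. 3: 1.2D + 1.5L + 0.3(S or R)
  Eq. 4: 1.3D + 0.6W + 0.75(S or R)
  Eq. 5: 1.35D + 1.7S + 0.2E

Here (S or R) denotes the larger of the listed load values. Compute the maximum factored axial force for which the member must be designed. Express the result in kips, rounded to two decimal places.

670.18 kips

(S or R) → R = 171.11 kips.
Eq. 1: 1.35(363.73) + 0.2(171.11) + 0.2(64.48) + 0.2(121.58) = 562.47
Eq. 2: 0.9(363.73) - 1.4(53.21) = 252.86
Eq. 3: 1.2(363.73) + 1.5(121.58) + 0.3(171.11) = 436.48 + 182.37 + 51.33 = 670.18
Eq. 4: 1.3(363.73) + 0.6(53.21) + 0.75(171.11) = 472.85 + 31.93 + 128.33 = 633.11
Eq. 5: 1.35(363.73) + 1.7(64.48) + 0.2(156.29) = 631.91
Combination 3 governs: P_u = 670.18 kips.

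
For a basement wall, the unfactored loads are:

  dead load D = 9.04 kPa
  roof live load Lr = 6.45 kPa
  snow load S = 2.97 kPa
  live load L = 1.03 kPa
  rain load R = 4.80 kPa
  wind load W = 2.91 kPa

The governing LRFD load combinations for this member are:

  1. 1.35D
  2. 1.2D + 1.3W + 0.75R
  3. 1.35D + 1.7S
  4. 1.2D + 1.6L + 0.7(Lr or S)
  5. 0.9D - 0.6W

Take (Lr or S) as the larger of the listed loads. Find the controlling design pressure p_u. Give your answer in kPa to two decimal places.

(Lr or S) → Lr = 6.45 kPa.
1. 1.35(9.04) = 12.20
2. 1.2(9.04) + 1.3(2.91) + 0.75(4.80) = 10.85 + 3.78 + 3.60 = 18.23
3. 1.35(9.04) + 1.7(2.97) = 12.20 + 5.05 = 17.25
4. 1.2(9.04) + 1.6(1.03) + 0.7(6.45) = 17.01
5. 0.9(9.04) - 0.6(2.91) = 8.14 - 1.75 = 6.39
Maximum is from combination 2.

18.23 kPa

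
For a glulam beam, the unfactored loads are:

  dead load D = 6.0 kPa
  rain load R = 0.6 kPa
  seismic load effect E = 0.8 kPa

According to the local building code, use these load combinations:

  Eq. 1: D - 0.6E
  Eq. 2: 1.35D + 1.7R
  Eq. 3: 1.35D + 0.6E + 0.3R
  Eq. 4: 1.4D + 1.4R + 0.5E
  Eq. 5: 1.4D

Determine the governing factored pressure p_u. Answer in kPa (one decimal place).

Eq. 1: 1.0(6.0) - 0.6(0.8) = 6.0 - 0.5 = 5.5
Eq. 2: 1.35(6.0) + 1.7(0.6) = 8.1 + 1.0 = 9.1
Eq. 3: 1.35(6.0) + 0.6(0.8) + 0.3(0.6) = 8.1 + 0.5 + 0.2 = 8.8
Eq. 4: 1.4(6.0) + 1.4(0.6) + 0.5(0.8) = 8.4 + 0.8 + 0.4 = 9.6
Eq. 5: 1.4(6.0) = 8.4
Combination 4 governs: p_u = 9.6 kPa.

9.6 kPa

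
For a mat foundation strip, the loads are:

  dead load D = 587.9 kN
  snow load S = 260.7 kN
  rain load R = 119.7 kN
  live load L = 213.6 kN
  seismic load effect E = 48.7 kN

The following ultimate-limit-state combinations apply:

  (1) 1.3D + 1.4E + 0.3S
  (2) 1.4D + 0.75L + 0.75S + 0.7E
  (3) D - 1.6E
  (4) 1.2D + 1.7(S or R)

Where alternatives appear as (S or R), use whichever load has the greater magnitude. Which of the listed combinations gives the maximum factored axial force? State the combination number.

(S or R) → S = 260.7 kN.
(1) 1.3(587.9) + 1.4(48.7) + 0.3(260.7) = 910.66
(2) 1.4(587.9) + 0.75(213.6) + 0.75(260.7) + 0.7(48.7) = 1212.88
(3) 1.0(587.9) - 1.6(48.7) = 509.98
(4) 1.2(587.9) + 1.7(260.7) = 1148.67
The largest value is 1212.88 kN from combination 2.

Combination 2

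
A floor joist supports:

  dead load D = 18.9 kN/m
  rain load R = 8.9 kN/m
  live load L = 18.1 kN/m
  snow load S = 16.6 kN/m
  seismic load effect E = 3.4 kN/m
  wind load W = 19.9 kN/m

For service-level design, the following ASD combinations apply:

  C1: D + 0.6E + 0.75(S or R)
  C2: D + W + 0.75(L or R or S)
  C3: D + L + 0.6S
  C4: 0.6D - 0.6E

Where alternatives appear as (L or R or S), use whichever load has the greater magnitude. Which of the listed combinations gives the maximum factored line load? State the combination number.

Combination 2

(S or R) → S = 16.6 kN/m; (L or R or S) → L = 18.1 kN/m.
C1: 1.0(18.9) + 0.6(3.4) + 0.75(16.6) = 18.90 + 2.04 + 12.45 = 33.39
C2: 1.0(18.9) + 1.0(19.9) + 0.75(18.1) = 18.90 + 19.90 + 13.58 = 52.38
C3: 1.0(18.9) + 1.0(18.1) + 0.6(16.6) = 18.90 + 18.10 + 9.96 = 46.96
C4: 0.6(18.9) - 0.6(3.4) = 11.34 - 2.04 = 9.30
The largest value is 52.38 kN/m from combination 2.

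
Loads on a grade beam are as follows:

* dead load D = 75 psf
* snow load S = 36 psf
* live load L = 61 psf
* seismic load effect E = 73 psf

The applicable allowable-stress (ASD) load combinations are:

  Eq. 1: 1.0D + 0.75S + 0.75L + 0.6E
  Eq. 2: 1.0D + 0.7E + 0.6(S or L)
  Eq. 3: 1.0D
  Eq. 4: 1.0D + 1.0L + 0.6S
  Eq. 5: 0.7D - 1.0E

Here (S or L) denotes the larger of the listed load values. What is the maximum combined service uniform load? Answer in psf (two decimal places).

191.55 psf

(S or L) → L = 61 psf.
Eq. 1: 1.0(75) + 0.75(36) + 0.75(61) + 0.6(73) = 191.55
Eq. 2: 1.0(75) + 0.7(73) + 0.6(61) = 162.70
Eq. 3: 1.0(75) = 75.00
Eq. 4: 1.0(75) + 1.0(61) + 0.6(36) = 157.60
Eq. 5: 0.7(75) - 1.0(73) = -20.50
Combination 1 governs: q = 191.55 psf.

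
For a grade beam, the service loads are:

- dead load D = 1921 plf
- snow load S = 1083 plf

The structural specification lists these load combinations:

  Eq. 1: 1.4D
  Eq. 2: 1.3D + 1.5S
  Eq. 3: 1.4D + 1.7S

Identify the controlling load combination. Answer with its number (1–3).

Eq. 1: 1.4(1921) = 2689.40
Eq. 2: 1.3(1921) + 1.5(1083) = 2497.30 + 1624.50 = 4121.80
Eq. 3: 1.4(1921) + 1.7(1083) = 2689.40 + 1841.10 = 4530.50
The largest value is 4530.50 plf from combination 3.

Combination 3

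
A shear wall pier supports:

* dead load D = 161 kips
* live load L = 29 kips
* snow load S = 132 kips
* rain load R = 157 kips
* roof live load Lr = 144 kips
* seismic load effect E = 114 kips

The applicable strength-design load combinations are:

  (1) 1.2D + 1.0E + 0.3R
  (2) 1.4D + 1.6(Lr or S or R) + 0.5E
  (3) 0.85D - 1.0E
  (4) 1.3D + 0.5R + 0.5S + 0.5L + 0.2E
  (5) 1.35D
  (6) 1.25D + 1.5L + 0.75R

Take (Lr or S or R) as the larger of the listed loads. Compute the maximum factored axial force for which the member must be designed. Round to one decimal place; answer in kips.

533.6 kips

(Lr or S or R) → R = 157 kips.
(1) 1.2(161) + 1.0(114) + 0.3(157) = 193.2 + 114.0 + 47.1 = 354.3
(2) 1.4(161) + 1.6(157) + 0.5(114) = 225.4 + 251.2 + 57.0 = 533.6
(3) 0.85(161) - 1.0(114) = 136.9 - 114.0 = 22.9
(4) 1.3(161) + 0.5(157) + 0.5(132) + 0.5(29) + 0.2(114) = 209.3 + 78.5 + 66.0 + 14.5 + 22.8 = 391.1
(5) 1.35(161) = 217.4
(6) 1.25(161) + 1.5(29) + 0.75(157) = 362.5
The controlling combination is 2, giving 533.6 kips.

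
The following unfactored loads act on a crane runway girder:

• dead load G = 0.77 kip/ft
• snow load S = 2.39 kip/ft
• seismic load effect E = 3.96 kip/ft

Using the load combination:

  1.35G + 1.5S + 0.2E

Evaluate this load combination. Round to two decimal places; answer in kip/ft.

5.42 kip/ft

1.35(0.77) + 1.5(2.39) + 0.2(3.96) = 1.04 + 3.59 + 0.79 = 5.42
w_u = 5.42 kip/ft.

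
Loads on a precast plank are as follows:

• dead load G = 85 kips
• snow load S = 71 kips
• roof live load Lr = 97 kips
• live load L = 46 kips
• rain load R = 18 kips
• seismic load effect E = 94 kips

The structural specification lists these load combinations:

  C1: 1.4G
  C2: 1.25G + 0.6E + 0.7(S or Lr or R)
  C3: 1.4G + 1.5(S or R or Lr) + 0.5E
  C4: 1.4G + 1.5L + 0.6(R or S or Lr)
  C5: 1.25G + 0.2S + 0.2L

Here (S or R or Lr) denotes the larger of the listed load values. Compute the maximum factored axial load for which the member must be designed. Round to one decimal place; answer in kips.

(S or Lr or R) → Lr = 97 kips; (S or R or Lr) → Lr = 97 kips; (R or S or Lr) → Lr = 97 kips.
C1: 1.4(85) = 119.0
C2: 1.25(85) + 0.6(94) + 0.7(97) = 230.6
C3: 1.4(85) + 1.5(97) + 0.5(94) = 311.5
C4: 1.4(85) + 1.5(46) + 0.6(97) = 246.2
C5: 1.25(85) + 0.2(71) + 0.2(46) = 129.7
Maximum is from combination 3.

311.5 kips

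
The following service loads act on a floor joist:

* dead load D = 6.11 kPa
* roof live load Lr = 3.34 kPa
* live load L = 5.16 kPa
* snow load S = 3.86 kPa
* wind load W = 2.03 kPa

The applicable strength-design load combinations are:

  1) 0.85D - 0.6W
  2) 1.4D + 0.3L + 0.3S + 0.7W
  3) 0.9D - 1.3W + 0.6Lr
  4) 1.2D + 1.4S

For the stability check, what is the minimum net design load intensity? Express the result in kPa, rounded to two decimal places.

3.98 kPa

1) 0.85(6.11) - 0.6(2.03) = 3.98
2) 1.4(6.11) + 0.3(5.16) + 0.3(3.86) + 0.7(2.03) = 12.68
3) 0.9(6.11) - 1.3(2.03) + 0.6(3.34) = 4.86
4) 1.2(6.11) + 1.4(3.86) = 12.74
Combination 1 gives the minimum: 3.98 kPa.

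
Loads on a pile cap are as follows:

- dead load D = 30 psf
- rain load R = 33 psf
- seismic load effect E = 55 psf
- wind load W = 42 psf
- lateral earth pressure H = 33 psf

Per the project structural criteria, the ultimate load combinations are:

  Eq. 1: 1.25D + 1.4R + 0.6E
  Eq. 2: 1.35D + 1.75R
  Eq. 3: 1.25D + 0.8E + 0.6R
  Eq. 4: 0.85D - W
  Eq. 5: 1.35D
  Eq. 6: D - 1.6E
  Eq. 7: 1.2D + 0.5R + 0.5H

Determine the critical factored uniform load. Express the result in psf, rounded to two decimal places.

116.70 psf

Eq. 1: 1.25(30) + 1.4(33) + 0.6(55) = 37.50 + 46.20 + 33.00 = 116.70
Eq. 2: 1.35(30) + 1.75(33) = 40.50 + 57.75 = 98.25
Eq. 3: 1.25(30) + 0.8(55) + 0.6(33) = 37.50 + 44.00 + 19.80 = 101.30
Eq. 4: 0.85(30) - 1.0(42) = 25.50 - 42.00 = -16.50
Eq. 5: 1.35(30) = 40.50
Eq. 6: 1.0(30) - 1.6(55) = 30.00 - 88.00 = -58.00
Eq. 7: 1.2(30) + 0.5(33) + 0.5(33) = 36.00 + 16.50 + 16.50 = 69.00
Combination 1 governs: q_u = 116.70 psf.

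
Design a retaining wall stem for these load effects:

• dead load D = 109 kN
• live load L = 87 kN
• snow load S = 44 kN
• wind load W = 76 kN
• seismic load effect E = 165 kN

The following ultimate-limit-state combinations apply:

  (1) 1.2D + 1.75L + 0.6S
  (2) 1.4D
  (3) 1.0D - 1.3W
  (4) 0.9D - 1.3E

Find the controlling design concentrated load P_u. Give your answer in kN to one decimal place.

309.5 kN

(1) 1.2(109) + 1.75(87) + 0.6(44) = 130.8 + 152.3 + 26.4 = 309.5
(2) 1.4(109) = 152.6
(3) 1.0(109) - 1.3(76) = 109.0 - 98.8 = 10.2
(4) 0.9(109) - 1.3(165) = 98.1 - 214.5 = -116.4
Maximum is from combination 1.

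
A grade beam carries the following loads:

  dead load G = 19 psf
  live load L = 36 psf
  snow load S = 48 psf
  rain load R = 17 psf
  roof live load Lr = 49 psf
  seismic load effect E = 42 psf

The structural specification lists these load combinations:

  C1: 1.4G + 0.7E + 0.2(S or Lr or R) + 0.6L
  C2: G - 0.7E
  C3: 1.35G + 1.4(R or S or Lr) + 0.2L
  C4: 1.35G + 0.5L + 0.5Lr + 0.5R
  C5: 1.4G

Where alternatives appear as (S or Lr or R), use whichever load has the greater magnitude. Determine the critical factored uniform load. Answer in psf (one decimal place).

101.5 psf

(S or Lr or R) → Lr = 49 psf; (R or S or Lr) → Lr = 49 psf.
C1: 1.4(19) + 0.7(42) + 0.2(49) + 0.6(36) = 26.6 + 29.4 + 9.8 + 21.6 = 87.4
C2: 1.0(19) - 0.7(42) = 19.0 - 29.4 = -10.4
C3: 1.35(19) + 1.4(49) + 0.2(36) = 25.7 + 68.6 + 7.2 = 101.5
C4: 1.35(19) + 0.5(36) + 0.5(49) + 0.5(17) = 25.7 + 18.0 + 24.5 + 8.5 = 76.7
C5: 1.4(19) = 26.6
The controlling combination is 3, giving 101.5 psf.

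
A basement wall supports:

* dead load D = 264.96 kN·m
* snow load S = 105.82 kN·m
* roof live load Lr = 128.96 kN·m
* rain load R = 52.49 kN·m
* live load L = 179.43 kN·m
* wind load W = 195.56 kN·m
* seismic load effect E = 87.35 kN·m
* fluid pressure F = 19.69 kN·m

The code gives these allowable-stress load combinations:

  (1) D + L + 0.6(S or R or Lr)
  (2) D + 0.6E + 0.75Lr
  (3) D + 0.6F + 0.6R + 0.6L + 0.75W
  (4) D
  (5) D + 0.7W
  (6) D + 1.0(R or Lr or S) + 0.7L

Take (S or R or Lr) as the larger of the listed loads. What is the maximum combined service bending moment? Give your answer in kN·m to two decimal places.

(S or R or Lr) → Lr = 128.96 kN·m; (R or Lr or S) → Lr = 128.96 kN·m.
(1) 1.0(264.96) + 1.0(179.43) + 0.6(128.96) = 264.96 + 179.43 + 77.38 = 521.77
(2) 1.0(264.96) + 0.6(87.35) + 0.75(128.96) = 264.96 + 52.41 + 96.72 = 414.09
(3) 1.0(264.96) + 0.6(19.69) + 0.6(52.49) + 0.6(179.43) + 0.75(195.56) = 562.60
(4) 1.0(264.96) = 264.96
(5) 1.0(264.96) + 0.7(195.56) = 264.96 + 136.89 = 401.85
(6) 1.0(264.96) + 1.0(128.96) + 0.7(179.43) = 264.96 + 128.96 + 125.60 = 519.52
Maximum is from combination 3.

562.60 kN·m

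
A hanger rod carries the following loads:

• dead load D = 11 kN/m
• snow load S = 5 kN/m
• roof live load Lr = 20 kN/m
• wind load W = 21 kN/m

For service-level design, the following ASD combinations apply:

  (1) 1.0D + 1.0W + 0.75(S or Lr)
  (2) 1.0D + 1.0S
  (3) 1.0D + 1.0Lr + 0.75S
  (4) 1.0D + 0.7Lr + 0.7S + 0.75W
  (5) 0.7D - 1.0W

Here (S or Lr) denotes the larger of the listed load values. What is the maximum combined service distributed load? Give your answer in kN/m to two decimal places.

47.00 kN/m

(S or Lr) → Lr = 20 kN/m.
(1) 1.0(11) + 1.0(21) + 0.75(20) = 47.00
(2) 1.0(11) + 1.0(5) = 16.00
(3) 1.0(11) + 1.0(20) + 0.75(5) = 34.75
(4) 1.0(11) + 0.7(20) + 0.7(5) + 0.75(21) = 44.25
(5) 0.7(11) - 1.0(21) = -13.30
Maximum is from combination 1.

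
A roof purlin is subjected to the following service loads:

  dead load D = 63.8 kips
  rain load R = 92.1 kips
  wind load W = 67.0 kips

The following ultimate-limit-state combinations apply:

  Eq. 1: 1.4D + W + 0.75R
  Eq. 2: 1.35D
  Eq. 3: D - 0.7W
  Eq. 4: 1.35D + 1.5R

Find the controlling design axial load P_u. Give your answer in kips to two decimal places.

Eq. 1: 1.4(63.8) + 1.0(67.0) + 0.75(92.1) = 89.32 + 67.00 + 69.08 = 225.40
Eq. 2: 1.35(63.8) = 86.13
Eq. 3: 1.0(63.8) - 0.7(67.0) = 63.80 - 46.90 = 16.90
Eq. 4: 1.35(63.8) + 1.5(92.1) = 86.13 + 138.15 = 224.28
The controlling combination is 1, giving 225.40 kips.

225.40 kips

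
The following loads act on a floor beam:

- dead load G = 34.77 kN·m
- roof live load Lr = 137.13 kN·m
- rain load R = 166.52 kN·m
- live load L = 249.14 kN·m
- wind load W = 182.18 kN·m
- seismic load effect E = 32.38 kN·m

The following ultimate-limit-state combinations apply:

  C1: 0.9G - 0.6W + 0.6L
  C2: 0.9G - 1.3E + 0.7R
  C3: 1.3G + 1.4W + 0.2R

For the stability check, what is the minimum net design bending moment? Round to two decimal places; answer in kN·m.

C1: 0.9(34.77) - 0.6(182.18) + 0.6(249.14) = 71.47
C2: 0.9(34.77) - 1.3(32.38) + 0.7(166.52) = 31.29 - 42.09 + 116.56 = 105.76
C3: 1.3(34.77) + 1.4(182.18) + 0.2(166.52) = 333.56
Combination 1 gives the minimum: 71.47 kN·m.

71.47 kN·m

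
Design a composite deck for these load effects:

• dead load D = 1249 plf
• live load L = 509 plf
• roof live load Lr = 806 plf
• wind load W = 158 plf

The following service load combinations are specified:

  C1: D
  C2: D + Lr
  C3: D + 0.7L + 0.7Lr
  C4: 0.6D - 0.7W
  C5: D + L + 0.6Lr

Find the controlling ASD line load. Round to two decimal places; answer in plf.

C1: 1.0(1249) = 1249.00
C2: 1.0(1249) + 1.0(806) = 1249.00 + 806.00 = 2055.00
C3: 1.0(1249) + 0.7(509) + 0.7(806) = 1249.00 + 356.30 + 564.20 = 2169.50
C4: 0.6(1249) - 0.7(158) = 749.40 - 110.60 = 638.80
C5: 1.0(1249) + 1.0(509) + 0.6(806) = 1249.00 + 509.00 + 483.60 = 2241.60
The controlling combination is 5, giving 2241.60 plf.

2241.60 plf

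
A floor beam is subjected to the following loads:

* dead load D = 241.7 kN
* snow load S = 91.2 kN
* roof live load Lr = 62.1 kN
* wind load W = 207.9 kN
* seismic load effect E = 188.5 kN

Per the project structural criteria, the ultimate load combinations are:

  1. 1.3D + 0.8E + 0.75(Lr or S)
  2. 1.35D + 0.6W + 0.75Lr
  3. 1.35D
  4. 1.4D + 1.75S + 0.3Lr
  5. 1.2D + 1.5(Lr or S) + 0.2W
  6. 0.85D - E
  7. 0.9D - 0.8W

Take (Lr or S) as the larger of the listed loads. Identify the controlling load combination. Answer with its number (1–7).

(Lr or S) → S = 91.2 kN.
1. 1.3(241.7) + 0.8(188.5) + 0.75(91.2) = 314.2 + 150.8 + 68.4 = 533.4
2. 1.35(241.7) + 0.6(207.9) + 0.75(62.1) = 326.3 + 124.7 + 46.6 = 497.6
3. 1.35(241.7) = 326.3
4. 1.4(241.7) + 1.75(91.2) + 0.3(62.1) = 338.4 + 159.6 + 18.6 = 516.6
5. 1.2(241.7) + 1.5(91.2) + 0.2(207.9) = 290.0 + 136.8 + 41.6 = 468.4
6. 0.85(241.7) - 1.0(188.5) = 205.4 - 188.5 = 16.9
7. 0.9(241.7) - 0.8(207.9) = 217.5 - 166.3 = 51.2
The largest value is 533.4 kN from combination 1.

Combination 1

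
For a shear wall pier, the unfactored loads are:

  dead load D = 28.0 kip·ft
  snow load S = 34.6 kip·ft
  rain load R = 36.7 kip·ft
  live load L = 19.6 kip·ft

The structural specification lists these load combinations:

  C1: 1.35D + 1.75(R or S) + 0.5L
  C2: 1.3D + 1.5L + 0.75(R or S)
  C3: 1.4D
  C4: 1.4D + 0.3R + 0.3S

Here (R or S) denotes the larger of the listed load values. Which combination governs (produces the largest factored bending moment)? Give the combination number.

Combination 1

(R or S) → R = 36.7 kip·ft.
C1: 1.35(28.0) + 1.75(36.7) + 0.5(19.6) = 37.8 + 64.2 + 9.8 = 111.8
C2: 1.3(28.0) + 1.5(19.6) + 0.75(36.7) = 36.4 + 29.4 + 27.5 = 93.3
C3: 1.4(28.0) = 39.2
C4: 1.4(28.0) + 0.3(36.7) + 0.3(34.6) = 39.2 + 11.0 + 10.4 = 60.6
The largest value is 111.8 kip·ft from combination 1.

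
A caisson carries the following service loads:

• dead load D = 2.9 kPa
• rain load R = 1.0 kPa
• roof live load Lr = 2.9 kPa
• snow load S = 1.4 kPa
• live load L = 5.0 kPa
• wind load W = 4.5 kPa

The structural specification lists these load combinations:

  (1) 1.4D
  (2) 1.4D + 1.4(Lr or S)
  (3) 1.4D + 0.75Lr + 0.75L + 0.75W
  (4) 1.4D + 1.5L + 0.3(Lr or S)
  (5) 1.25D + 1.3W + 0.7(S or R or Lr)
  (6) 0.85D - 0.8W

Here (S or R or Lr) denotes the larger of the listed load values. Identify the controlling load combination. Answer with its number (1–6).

(Lr or S) → Lr = 2.9 kPa; (S or R or Lr) → Lr = 2.9 kPa.
(1) 1.4(2.9) = 4.06
(2) 1.4(2.9) + 1.4(2.9) = 8.12
(3) 1.4(2.9) + 0.75(2.9) + 0.75(5.0) + 0.75(4.5) = 13.36
(4) 1.4(2.9) + 1.5(5.0) + 0.3(2.9) = 12.43
(5) 1.25(2.9) + 1.3(4.5) + 0.7(2.9) = 11.51
(6) 0.85(2.9) - 0.8(4.5) = -1.14
The largest value is 13.36 kPa from combination 3.

Combination 3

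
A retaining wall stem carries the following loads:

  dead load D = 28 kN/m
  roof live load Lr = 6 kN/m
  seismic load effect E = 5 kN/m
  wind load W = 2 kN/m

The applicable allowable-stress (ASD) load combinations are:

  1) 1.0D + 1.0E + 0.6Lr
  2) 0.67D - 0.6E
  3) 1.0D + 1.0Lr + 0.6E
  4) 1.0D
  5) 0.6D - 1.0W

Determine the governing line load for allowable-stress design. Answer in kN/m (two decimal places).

1) 1.0(28) + 1.0(5) + 0.6(6) = 28.00 + 5.00 + 3.60 = 36.60
2) 0.67(28) - 0.6(5) = 18.76 - 3.00 = 15.76
3) 1.0(28) + 1.0(6) + 0.6(5) = 28.00 + 6.00 + 3.00 = 37.00
4) 1.0(28) = 28.00
5) 0.6(28) - 1.0(2) = 16.80 - 2.00 = 14.80
The controlling combination is 3, giving 37.00 kN/m.

37.00 kN/m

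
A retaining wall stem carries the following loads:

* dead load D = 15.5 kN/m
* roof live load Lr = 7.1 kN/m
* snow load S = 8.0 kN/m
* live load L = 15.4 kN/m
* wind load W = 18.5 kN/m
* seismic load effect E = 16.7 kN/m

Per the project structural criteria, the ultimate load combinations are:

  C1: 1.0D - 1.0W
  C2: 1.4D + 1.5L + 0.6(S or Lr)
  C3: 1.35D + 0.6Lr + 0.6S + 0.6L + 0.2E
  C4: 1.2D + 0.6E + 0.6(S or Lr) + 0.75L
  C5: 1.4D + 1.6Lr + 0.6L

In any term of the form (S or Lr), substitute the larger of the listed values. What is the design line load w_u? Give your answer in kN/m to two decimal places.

(S or Lr) → S = 8.0 kN/m.
C1: 1.0(15.5) - 1.0(18.5) = 15.50 - 18.50 = -3.00
C2: 1.4(15.5) + 1.5(15.4) + 0.6(8.0) = 21.70 + 23.10 + 4.80 = 49.60
C3: 1.35(15.5) + 0.6(7.1) + 0.6(8.0) + 0.6(15.4) + 0.2(16.7) = 20.93 + 4.26 + 4.80 + 9.24 + 3.34 = 42.57
C4: 1.2(15.5) + 0.6(16.7) + 0.6(8.0) + 0.75(15.4) = 18.60 + 10.02 + 4.80 + 11.55 = 44.97
C5: 1.4(15.5) + 1.6(7.1) + 0.6(15.4) = 21.70 + 11.36 + 9.24 = 42.30
Combination 2 governs: w_u = 49.60 kN/m.

49.60 kN/m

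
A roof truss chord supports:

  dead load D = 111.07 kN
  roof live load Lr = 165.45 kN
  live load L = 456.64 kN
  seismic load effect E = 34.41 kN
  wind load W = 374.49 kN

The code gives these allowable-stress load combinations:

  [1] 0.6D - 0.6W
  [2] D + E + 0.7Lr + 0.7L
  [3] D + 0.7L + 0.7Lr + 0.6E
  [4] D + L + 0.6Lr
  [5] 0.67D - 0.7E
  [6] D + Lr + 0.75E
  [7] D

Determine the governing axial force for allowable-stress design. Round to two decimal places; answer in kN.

[1] 0.6(111.07) - 0.6(374.49) = 66.64 - 224.69 = -158.05
[2] 1.0(111.07) + 1.0(34.41) + 0.7(165.45) + 0.7(456.64) = 580.94
[3] 1.0(111.07) + 0.7(456.64) + 0.7(165.45) + 0.6(34.41) = 567.18
[4] 1.0(111.07) + 1.0(456.64) + 0.6(165.45) = 111.07 + 456.64 + 99.27 = 666.98
[5] 0.67(111.07) - 0.7(34.41) = 74.42 - 24.09 = 50.33
[6] 1.0(111.07) + 1.0(165.45) + 0.75(34.41) = 111.07 + 165.45 + 25.81 = 302.33
[7] 1.0(111.07) = 111.07
The controlling combination is 4, giving 666.98 kN.

666.98 kN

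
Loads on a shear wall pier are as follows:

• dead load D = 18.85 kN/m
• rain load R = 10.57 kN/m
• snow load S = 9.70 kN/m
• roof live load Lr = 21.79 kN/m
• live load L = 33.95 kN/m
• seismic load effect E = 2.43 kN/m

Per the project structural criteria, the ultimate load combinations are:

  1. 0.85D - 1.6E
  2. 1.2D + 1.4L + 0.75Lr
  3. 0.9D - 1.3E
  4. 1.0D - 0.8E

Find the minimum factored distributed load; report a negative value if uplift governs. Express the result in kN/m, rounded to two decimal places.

12.13 kN/m

1. 0.85(18.85) - 1.6(2.43) = 16.02 - 3.89 = 12.13
2. 1.2(18.85) + 1.4(33.95) + 0.75(21.79) = 22.62 + 47.53 + 16.34 = 86.49
3. 0.9(18.85) - 1.3(2.43) = 16.97 - 3.16 = 13.81
4. 1.0(18.85) - 0.8(2.43) = 18.85 - 1.94 = 16.91
Combination 1 gives the minimum: 12.13 kN/m.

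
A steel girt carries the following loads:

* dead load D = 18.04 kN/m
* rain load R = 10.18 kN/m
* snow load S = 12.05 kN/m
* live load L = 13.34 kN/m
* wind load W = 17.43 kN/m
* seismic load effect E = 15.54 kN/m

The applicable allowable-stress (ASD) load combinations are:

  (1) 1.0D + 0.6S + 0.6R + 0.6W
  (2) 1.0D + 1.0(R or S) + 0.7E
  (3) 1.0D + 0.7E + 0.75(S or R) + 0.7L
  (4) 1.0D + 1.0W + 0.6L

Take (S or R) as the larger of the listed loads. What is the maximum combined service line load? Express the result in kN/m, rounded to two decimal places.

47.29 kN/m

(R or S) → S = 12.05 kN/m; (S or R) → S = 12.05 kN/m.
(1) 1.0(18.04) + 0.6(12.05) + 0.6(10.18) + 0.6(17.43) = 18.04 + 7.23 + 6.11 + 10.46 = 41.84
(2) 1.0(18.04) + 1.0(12.05) + 0.7(15.54) = 18.04 + 12.05 + 10.88 = 40.97
(3) 1.0(18.04) + 0.7(15.54) + 0.75(12.05) + 0.7(13.34) = 47.29
(4) 1.0(18.04) + 1.0(17.43) + 0.6(13.34) = 18.04 + 17.43 + 8.00 = 43.47
Maximum is from combination 3.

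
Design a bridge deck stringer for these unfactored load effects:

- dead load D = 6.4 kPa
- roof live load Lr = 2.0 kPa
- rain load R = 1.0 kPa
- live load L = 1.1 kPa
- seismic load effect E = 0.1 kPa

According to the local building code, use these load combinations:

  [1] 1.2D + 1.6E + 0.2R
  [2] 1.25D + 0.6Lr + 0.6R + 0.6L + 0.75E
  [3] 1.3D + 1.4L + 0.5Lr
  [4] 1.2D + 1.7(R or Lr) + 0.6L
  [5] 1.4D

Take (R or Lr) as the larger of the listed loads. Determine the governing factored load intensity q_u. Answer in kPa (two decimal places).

(R or Lr) → Lr = 2.0 kPa.
[1] 1.2(6.4) + 1.6(0.1) + 0.2(1.0) = 8.04
[2] 1.25(6.4) + 0.6(2.0) + 0.6(1.0) + 0.6(1.1) + 0.75(0.1) = 10.54
[3] 1.3(6.4) + 1.4(1.1) + 0.5(2.0) = 10.86
[4] 1.2(6.4) + 1.7(2.0) + 0.6(1.1) = 11.74
[5] 1.4(6.4) = 8.96
Combination 4 governs: q_u = 11.74 kPa.

11.74 kPa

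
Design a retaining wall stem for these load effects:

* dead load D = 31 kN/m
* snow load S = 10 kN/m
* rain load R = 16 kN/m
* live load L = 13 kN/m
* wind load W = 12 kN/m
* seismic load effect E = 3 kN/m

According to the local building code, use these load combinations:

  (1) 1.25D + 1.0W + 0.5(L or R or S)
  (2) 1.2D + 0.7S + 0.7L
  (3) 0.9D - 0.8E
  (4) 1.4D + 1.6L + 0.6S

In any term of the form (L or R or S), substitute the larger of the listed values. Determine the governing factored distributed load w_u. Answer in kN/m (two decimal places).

(L or R or S) → R = 16 kN/m.
(1) 1.25(31) + 1.0(12) + 0.5(16) = 38.75 + 12.00 + 8.00 = 58.75
(2) 1.2(31) + 0.7(10) + 0.7(13) = 37.20 + 7.00 + 9.10 = 53.30
(3) 0.9(31) - 0.8(3) = 27.90 - 2.40 = 25.50
(4) 1.4(31) + 1.6(13) + 0.6(10) = 43.40 + 20.80 + 6.00 = 70.20
Maximum is from combination 4.

70.20 kN/m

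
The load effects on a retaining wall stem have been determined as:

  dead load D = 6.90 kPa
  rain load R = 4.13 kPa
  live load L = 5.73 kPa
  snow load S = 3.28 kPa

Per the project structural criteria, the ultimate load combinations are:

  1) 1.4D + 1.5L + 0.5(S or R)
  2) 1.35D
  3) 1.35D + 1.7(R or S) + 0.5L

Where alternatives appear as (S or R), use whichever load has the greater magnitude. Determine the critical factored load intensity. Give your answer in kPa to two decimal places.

20.32 kPa

(S or R) → R = 4.13 kPa; (R or S) → R = 4.13 kPa.
1) 1.4(6.90) + 1.5(5.73) + 0.5(4.13) = 20.32
2) 1.35(6.90) = 9.32
3) 1.35(6.90) + 1.7(4.13) + 0.5(5.73) = 19.20
Combination 1 governs: q_u = 20.32 kPa.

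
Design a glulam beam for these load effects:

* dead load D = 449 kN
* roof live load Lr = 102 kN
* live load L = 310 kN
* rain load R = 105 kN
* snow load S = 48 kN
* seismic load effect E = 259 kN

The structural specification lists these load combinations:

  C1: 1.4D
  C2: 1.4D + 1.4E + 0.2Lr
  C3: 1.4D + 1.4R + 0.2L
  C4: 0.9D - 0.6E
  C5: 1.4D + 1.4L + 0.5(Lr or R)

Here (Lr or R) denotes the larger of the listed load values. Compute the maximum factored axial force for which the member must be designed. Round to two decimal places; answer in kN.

1115.10 kN

(Lr or R) → R = 105 kN.
C1: 1.4(449) = 628.60
C2: 1.4(449) + 1.4(259) + 0.2(102) = 1011.60
C3: 1.4(449) + 1.4(105) + 0.2(310) = 837.60
C4: 0.9(449) - 0.6(259) = 248.70
C5: 1.4(449) + 1.4(310) + 0.5(105) = 1115.10
Combination 5 governs: N_u = 1115.10 kN.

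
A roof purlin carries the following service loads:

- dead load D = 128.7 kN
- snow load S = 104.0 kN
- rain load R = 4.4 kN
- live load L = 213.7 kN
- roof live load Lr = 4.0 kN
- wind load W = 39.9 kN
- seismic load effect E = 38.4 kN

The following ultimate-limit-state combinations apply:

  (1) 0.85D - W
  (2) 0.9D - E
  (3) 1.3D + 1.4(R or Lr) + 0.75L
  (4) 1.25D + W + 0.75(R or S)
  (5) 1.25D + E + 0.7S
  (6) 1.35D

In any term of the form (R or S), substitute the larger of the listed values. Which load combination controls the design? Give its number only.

Combination 3

(R or Lr) → R = 4.4 kN; (R or S) → S = 104.0 kN.
(1) 0.85(128.7) - 1.0(39.9) = 109.40 - 39.90 = 69.50
(2) 0.9(128.7) - 1.0(38.4) = 115.83 - 38.40 = 77.43
(3) 1.3(128.7) + 1.4(4.4) + 0.75(213.7) = 167.31 + 6.16 + 160.28 = 333.75
(4) 1.25(128.7) + 1.0(39.9) + 0.75(104.0) = 160.88 + 39.90 + 78.00 = 278.78
(5) 1.25(128.7) + 1.0(38.4) + 0.7(104.0) = 160.88 + 38.40 + 72.80 = 272.08
(6) 1.35(128.7) = 173.75
The largest value is 333.75 kN from combination 3.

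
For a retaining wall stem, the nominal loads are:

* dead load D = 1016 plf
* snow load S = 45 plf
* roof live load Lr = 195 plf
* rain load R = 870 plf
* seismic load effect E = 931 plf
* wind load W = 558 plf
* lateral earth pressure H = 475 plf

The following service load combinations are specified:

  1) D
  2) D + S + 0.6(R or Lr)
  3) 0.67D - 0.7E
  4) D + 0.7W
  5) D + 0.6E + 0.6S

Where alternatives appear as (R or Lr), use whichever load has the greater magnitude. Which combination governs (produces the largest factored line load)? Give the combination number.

Combination 5

(R or Lr) → R = 870 plf.
1) 1.0(1016) = 1016.00
2) 1.0(1016) + 1.0(45) + 0.6(870) = 1016.00 + 45.00 + 522.00 = 1583.00
3) 0.67(1016) - 0.7(931) = 680.72 - 651.70 = 29.02
4) 1.0(1016) + 0.7(558) = 1016.00 + 390.60 = 1406.60
5) 1.0(1016) + 0.6(931) + 0.6(45) = 1016.00 + 558.60 + 27.00 = 1601.60
The largest value is 1601.60 plf from combination 5.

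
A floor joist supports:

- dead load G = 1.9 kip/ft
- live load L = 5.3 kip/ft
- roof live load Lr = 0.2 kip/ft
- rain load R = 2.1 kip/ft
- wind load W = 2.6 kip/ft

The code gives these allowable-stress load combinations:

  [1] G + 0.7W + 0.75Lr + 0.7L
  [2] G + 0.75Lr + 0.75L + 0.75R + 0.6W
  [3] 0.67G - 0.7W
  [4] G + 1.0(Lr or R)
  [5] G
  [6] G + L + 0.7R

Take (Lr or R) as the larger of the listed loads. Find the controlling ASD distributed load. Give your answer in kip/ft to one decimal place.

(Lr or R) → R = 2.1 kip/ft.
[1] 1.0(1.9) + 0.7(2.6) + 0.75(0.2) + 0.7(5.3) = 1.9 + 1.8 + 0.2 + 3.7 = 7.6
[2] 1.0(1.9) + 0.75(0.2) + 0.75(5.3) + 0.75(2.1) + 0.6(2.6) = 9.2
[3] 0.67(1.9) - 0.7(2.6) = 1.3 - 1.8 = -0.5
[4] 1.0(1.9) + 1.0(2.1) = 1.9 + 2.1 = 4.0
[5] 1.0(1.9) = 1.9
[6] 1.0(1.9) + 1.0(5.3) + 0.7(2.1) = 1.9 + 5.3 + 1.5 = 8.7
Maximum is from combination 2.

9.2 kip/ft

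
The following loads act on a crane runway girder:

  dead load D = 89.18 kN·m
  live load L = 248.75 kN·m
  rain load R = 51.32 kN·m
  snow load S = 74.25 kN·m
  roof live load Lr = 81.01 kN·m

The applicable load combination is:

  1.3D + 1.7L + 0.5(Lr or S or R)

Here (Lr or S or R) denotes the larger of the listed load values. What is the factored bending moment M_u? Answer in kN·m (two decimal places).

579.31 kN·m

(Lr or S or R) → Lr = 81.01 kN·m.
1.3(89.18) + 1.7(248.75) + 0.5(81.01) = 579.31
M_u = 579.31 kN·m.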